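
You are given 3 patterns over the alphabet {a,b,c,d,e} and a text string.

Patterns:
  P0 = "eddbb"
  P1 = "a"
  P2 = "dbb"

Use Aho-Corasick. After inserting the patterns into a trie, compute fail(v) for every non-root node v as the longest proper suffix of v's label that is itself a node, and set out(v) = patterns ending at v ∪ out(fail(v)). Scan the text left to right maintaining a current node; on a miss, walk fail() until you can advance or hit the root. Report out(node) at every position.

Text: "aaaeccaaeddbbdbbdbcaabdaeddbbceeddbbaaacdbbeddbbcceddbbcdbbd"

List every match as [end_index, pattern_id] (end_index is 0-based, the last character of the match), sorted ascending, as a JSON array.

Build:
Trie (insert patterns):
  0='ε' goto a→6 d→7 e→1
  1='e' goto d→2
  2='ed' goto d→3
  3='edd' goto b→4
  4='eddb' goto b→5
  5='eddbb' goto ·  [P0 ends]
  6='a' goto ·  [P1 ends]
  7='d' goto b→8
  8='db' goto b→9
  9='dbb' goto ·  [P2 ends]

Failure links (BFS by depth):
  fail(1) 'e': from fail(0)=0 chase 'e': 0 ⇒ 0;  out=∅∪out(0)=∅
  fail(6) 'a': from fail(0)=0 chase 'a': 0 ⇒ 0;  out={1}∪out(0)={1}
  fail(7) 'd': from fail(0)=0 chase 'd': 0 ⇒ 0;  out=∅∪out(0)=∅
  fail(2) 'ed': from fail(1)=0 chase 'd': 0 ⇒ 7;  out=∅∪out(7)=∅
  fail(8) 'db': from fail(7)=0 chase 'b': 0 ⇒ 0;  out=∅∪out(0)=∅
  fail(3) 'edd': from fail(2)=7 chase 'd': 7→0 ⇒ 7;  out=∅∪out(7)=∅
  fail(9) 'dbb': from fail(8)=0 chase 'b': 0 ⇒ 0;  out={2}∪out(0)={2}
  fail(4) 'eddb': from fail(3)=7 chase 'b': 7 ⇒ 8;  out=∅∪out(8)=∅
  fail(5) 'eddbb': from fail(4)=8 chase 'b': 8 ⇒ 9;  out={0}∪out(9)={0,2}

Run:
pos 0 'a': at 6  ** P1@[0:0]
pos 1 'a': at 6 ·f  ** P1@[1:1]
pos 2 'a': at 6 ·f  ** P1@[2:2]
pos 3 'e': at 1 ·f
pos 4 'c': at 0 ·f
pos 5 'c': at 0
pos 6 'a': at 6  ** P1@[6:6]
pos 7 'a': at 6 ·f  ** P1@[7:7]
pos 8 'e': at 1 ·f
pos 9 'd': at 2
pos 10 'd': at 3
pos 11 'b': at 4
pos 12 'b': at 5  ** P0@[8:12],P2@[10:12]
pos 13 'd': at 7 ·f
pos 14 'b': at 8
pos 15 'b': at 9  ** P2@[13:15]
pos 16 'd': at 7 ·f
pos 17 'b': at 8
pos 18 'c': at 0 ·f
pos 19 'a': at 6  ** P1@[19:19]
pos 20 'a': at 6 ·f  ** P1@[20:20]
pos 21 'b': at 0 ·f
pos 22 'd': at 7
pos 23 'a': at 6 ·f  ** P1@[23:23]
pos 24 'e': at 1 ·f
pos 25 'd': at 2
pos 26 'd': at 3
pos 27 'b': at 4
pos 28 'b': at 5  ** P0@[24:28],P2@[26:28]
pos 29 'c': at 0 ·f
pos 30 'e': at 1
pos 31 'e': at 1 ·f
pos 32 'd': at 2
pos 33 'd': at 3
pos 34 'b': at 4
pos 35 'b': at 5  ** P0@[31:35],P2@[33:35]
pos 36 'a': at 6 ·f  ** P1@[36:36]
pos 37 'a': at 6 ·f  ** P1@[37:37]
pos 38 'a': at 6 ·f  ** P1@[38:38]
pos 39 'c': at 0 ·f
pos 40 'd': at 7
pos 41 'b': at 8
pos 42 'b': at 9  ** P2@[40:42]
pos 43 'e': at 1 ·f
pos 44 'd': at 2
pos 45 'd': at 3
pos 46 'b': at 4
pos 47 'b': at 5  ** P0@[43:47],P2@[45:47]
pos 48 'c': at 0 ·f
pos 49 'c': at 0
pos 50 'e': at 1
pos 51 'd': at 2
pos 52 'd': at 3
pos 53 'b': at 4
pos 54 'b': at 5  ** P0@[50:54],P2@[52:54]
pos 55 'c': at 0 ·f
pos 56 'd': at 7
pos 57 'b': at 8
pos 58 'b': at 9  ** P2@[56:58]
pos 59 'd': at 7 ·f

Matches: [[0,1],[1,1],[2,1],[6,1],[7,1],[12,0],[12,2],[15,2],[19,1],[20,1],[23,1],[28,0],[28,2],[35,0],[35,2],[36,1],[37,1],[38,1],[42,2],[47,0],[47,2],[54,0],[54,2],[58,2]]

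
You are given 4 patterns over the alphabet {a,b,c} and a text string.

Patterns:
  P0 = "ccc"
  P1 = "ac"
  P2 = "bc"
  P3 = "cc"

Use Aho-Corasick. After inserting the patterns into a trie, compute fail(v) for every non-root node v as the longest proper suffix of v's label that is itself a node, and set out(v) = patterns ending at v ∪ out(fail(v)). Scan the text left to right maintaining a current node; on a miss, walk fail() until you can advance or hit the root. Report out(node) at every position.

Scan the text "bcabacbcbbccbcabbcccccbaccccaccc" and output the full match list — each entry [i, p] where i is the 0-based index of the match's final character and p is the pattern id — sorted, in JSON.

Build:
Trie nodes:
  0='ε' goto a→4 b→6 c→1
  1='c' goto c→2
  2='cc' goto c→3  [P3 ends]
  3='ccc' goto ·  [P0 ends]
  4='a' goto c→5
  5='ac' goto ·  [P1 ends]
  6='b' goto c→7
  7='bc' goto ·  [P2 ends]

Failure links (BFS by depth):
  n1('c'): parent n0 fail=0; on 'c' 0 → fail=0;  out ∅∪∅=∅
  n4('a'): parent n0 fail=0; on 'a' 0 → fail=0;  out ∅∪∅=∅
  n6('b'): parent n0 fail=0; on 'b' 0 → fail=0;  out ∅∪∅=∅
  n2('cc'): parent n1 fail=0; on 'c' 0 → fail=1;  out {3}∪∅={3}
  n5('ac'): parent n4 fail=0; on 'c' 0 → fail=1;  out {1}∪∅={1}
  n7('bc'): parent n6 fail=0; on 'c' 0 → fail=1;  out {2}∪∅={2}
  n3('ccc'): parent n2 fail=1; on 'c' 1 → fail=2;  out {0}∪{3}={0,3}

Scan:
pos 0 'b': at 6
pos 1 'c': at 7  ** P2@[0:1]
pos 2 'a': at 4 (fail-walked)
pos 3 'b': at 6 (fail-walked)
pos 4 'a': at 4 (fail-walked)
pos 5 'c': at 5  ** P1@[4:5]
pos 6 'b': at 6 (fail-walked)
pos 7 'c': at 7  ** P2@[6:7]
pos 8 'b': at 6 (fail-walked)
pos 9 'b': at 6 (fail-walked)
pos 10 'c': at 7  ** P2@[9:10]
pos 11 'c': at 2 (fail-walked)  ** P3@[10:11]
pos 12 'b': at 6 (fail-walked)
pos 13 'c': at 7  ** P2@[12:13]
pos 14 'a': at 4 (fail-walked)
pos 15 'b': at 6 (fail-walked)
pos 16 'b': at 6 (fail-walked)
pos 17 'c': at 7  ** P2@[16:17]
pos 18 'c': at 2 (fail-walked)  ** P3@[17:18]
pos 19 'c': at 3  ** P0@[17:19],P3@[18:19]
pos 20 'c': at 3 (fail-walked)  ** P0@[18:20],P3@[19:20]
pos 21 'c': at 3 (fail-walked)  ** P0@[19:21],P3@[20:21]
pos 22 'b': at 6 (fail-walked)
pos 23 'a': at 4 (fail-walked)
pos 24 'c': at 5  ** P1@[23:24]
pos 25 'c': at 2 (fail-walked)  ** P3@[24:25]
pos 26 'c': at 3  ** P0@[24:26],P3@[25:26]
pos 27 'c': at 3 (fail-walked)  ** P0@[25:27],P3@[26:27]
pos 28 'a': at 4 (fail-walked)
pos 29 'c': at 5  ** P1@[28:29]
pos 30 'c': at 2 (fail-walked)  ** P3@[29:30]
pos 31 'c': at 3  ** P0@[29:31],P3@[30:31]

Matches: [[1,2],[5,1],[7,2],[10,2],[11,3],[13,2],[17,2],[18,3],[19,0],[19,3],[20,0],[20,3],[21,0],[21,3],[24,1],[25,3],[26,0],[26,3],[27,0],[27,3],[29,1],[30,3],[31,0],[31,3]]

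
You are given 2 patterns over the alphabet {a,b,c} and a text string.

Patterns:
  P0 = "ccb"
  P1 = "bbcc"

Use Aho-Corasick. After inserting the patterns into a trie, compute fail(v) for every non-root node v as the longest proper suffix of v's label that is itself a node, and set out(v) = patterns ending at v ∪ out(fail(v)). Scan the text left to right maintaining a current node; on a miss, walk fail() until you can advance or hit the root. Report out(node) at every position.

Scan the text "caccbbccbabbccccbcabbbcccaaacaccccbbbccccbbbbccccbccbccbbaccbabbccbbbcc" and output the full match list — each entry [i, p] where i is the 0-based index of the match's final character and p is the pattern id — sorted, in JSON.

Build:
Trie nodes:
  n0 'ε': b→4 c→1
  n1 'c': c→2
  n2 'cc': b→3
  n3 'ccb': ·  ←P0
  n4 'b': b→5
  n5 'bb': c→6
  n6 'bbc': c→7
  n7 'bbcc': ·  ←P1

Failure links (BFS by depth):
  fail(1) 'c': from fail(0)=0 chase 'c': 0 ⇒ 0;  out=∅∪out(0)=∅
  fail(4) 'b': from fail(0)=0 chase 'b': 0 ⇒ 0;  out=∅∪out(0)=∅
  fail(2) 'cc': from fail(1)=0 chase 'c': 0 ⇒ 1;  out=∅∪out(1)=∅
  fail(5) 'bb': from fail(4)=0 chase 'b': 0 ⇒ 4;  out=∅∪out(4)=∅
  fail(3) 'ccb': from fail(2)=1 chase 'b': 1→0 ⇒ 4;  out={0}∪out(4)={0}
  fail(6) 'bbc': from fail(5)=4 chase 'c': 4→0 ⇒ 1;  out=∅∪out(1)=∅
  fail(7) 'bbcc': from fail(6)=1 chase 'c': 1 ⇒ 2;  out={1}∪out(2)={1}

Text stream:
i=0 'c': node 0→1
i=1 'a': node 1→0 (fail-walked)
i=2 'c': node 0→1
i=3 'c': node 1→2
i=4 'b': node 2→3  emit P0@[2:4]
i=5 'b': node 3→5 (fail-walked)
i=6 'c': node 5→6
i=7 'c': node 6→7  emit P1@[4:7]
i=8 'b': node 7→3 (fail-walked)  emit P0@[6:8]
i=9 'a': node 3→0 (fail-walked)
i=10 'b': node 0→4
i=11 'b': node 4→5
i=12 'c': node 5→6
i=13 'c': node 6→7  emit P1@[10:13]
i=14 'c': node 7→2 (fail-walked)
i=15 'c': node 2→2 (fail-walked)
i=16 'b': node 2→3  emit P0@[14:16]
i=17 'c': node 3→1 (fail-walked)
i=18 'a': node 1→0 (fail-walked)
i=19 'b': node 0→4
i=20 'b': node 4→5
i=21 'b': node 5→5 (fail-walked)
i=22 'c': node 5→6
i=23 'c': node 6→7  emit P1@[20:23]
i=24 'c': node 7→2 (fail-walked)
i=25 'a': node 2→0 (fail-walked)
i=26 'a': node 0→0
i=27 'a': node 0→0
i=28 'c': node 0→1
i=29 'a': node 1→0 (fail-walked)
i=30 'c': node 0→1
i=31 'c': node 1→2
i=32 'c': node 2→2 (fail-walked)
i=33 'c': node 2→2 (fail-walked)
i=34 'b': node 2→3  emit P0@[32:34]
i=35 'b': node 3→5 (fail-walked)
i=36 'b': node 5→5 (fail-walked)
i=37 'c': node 5→6
i=38 'c': node 6→7  emit P1@[35:38]
i=39 'c': node 7→2 (fail-walked)
i=40 'c': node 2→2 (fail-walked)
i=41 'b': node 2→3  emit P0@[39:41]
i=42 'b': node 3→5 (fail-walked)
i=43 'b': node 5→5 (fail-walked)
i=44 'b': node 5→5 (fail-walked)
i=45 'c': node 5→6
i=46 'c': node 6→7  emit P1@[43:46]
i=47 'c': node 7→2 (fail-walked)
i=48 'c': node 2→2 (fail-walked)
i=49 'b': node 2→3  emit P0@[47:49]
i=50 'c': node 3→1 (fail-walked)
i=51 'c': node 1→2
i=52 'b': node 2→3  emit P0@[50:52]
i=53 'c': node 3→1 (fail-walked)
i=54 'c': node 1→2
i=55 'b': node 2→3  emit P0@[53:55]
i=56 'b': node 3→5 (fail-walked)
i=57 'a': node 5→0 (fail-walked)
i=58 'c': node 0→1
i=59 'c': node 1→2
i=60 'b': node 2→3  emit P0@[58:60]
i=61 'a': node 3→0 (fail-walked)
i=62 'b': node 0→4
i=63 'b': node 4→5
i=64 'c': node 5→6
i=65 'c': node 6→7  emit P1@[62:65]
i=66 'b': node 7→3 (fail-walked)  emit P0@[64:66]
i=67 'b': node 3→5 (fail-walked)
i=68 'b': node 5→5 (fail-walked)
i=69 'c': node 5→6
i=70 'c': node 6→7  emit P1@[67:70]

All matches (sorted): [[4,0],[7,1],[8,0],[13,1],[16,0],[23,1],[34,0],[38,1],[41,0],[46,1],[49,0],[52,0],[55,0],[60,0],[65,1],[66,0],[70,1]]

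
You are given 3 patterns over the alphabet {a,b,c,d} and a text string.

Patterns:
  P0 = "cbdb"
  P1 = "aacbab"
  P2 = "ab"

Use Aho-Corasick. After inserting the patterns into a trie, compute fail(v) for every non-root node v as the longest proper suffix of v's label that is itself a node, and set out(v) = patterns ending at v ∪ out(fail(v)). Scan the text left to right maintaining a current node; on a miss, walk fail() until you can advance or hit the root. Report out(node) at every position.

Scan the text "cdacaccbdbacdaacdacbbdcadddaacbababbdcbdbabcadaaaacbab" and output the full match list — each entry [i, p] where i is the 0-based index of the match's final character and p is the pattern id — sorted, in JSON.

Construct AC machine:
Trie nodes:
  0='ε' goto a→5 c→1
  1='c' goto b→2
  2='cb' goto d→3
  3='cbd' goto b→4
  4='cbdb' goto ·  ←P0
  5='a' goto a→6 b→11
  6='aa' goto c→7
  7='aac' goto b→8
  8='aacb' goto a→9
  9='aacba' goto b→10
  10='aacbab' goto ·  ←P1
  11='ab' goto ·  ←P2

Failure links (BFS by depth):
  fail(1) 'c': from fail(0)=0 chase 'c': 0 ⇒ 0;  out=∅∪out(0)=∅
  fail(5) 'a': from fail(0)=0 chase 'a': 0 ⇒ 0;  out=∅∪out(0)=∅
  fail(2) 'cb': from fail(1)=0 chase 'b': 0 ⇒ 0;  out=∅∪out(0)=∅
  fail(6) 'aa': from fail(5)=0 chase 'a': 0 ⇒ 5;  out=∅∪out(5)=∅
  fail(11) 'ab': from fail(5)=0 chase 'b': 0 ⇒ 0;  out={2}∪out(0)={2}
  fail(3) 'cbd': from fail(2)=0 chase 'd': 0 ⇒ 0;  out=∅∪out(0)=∅
  fail(7) 'aac': from fail(6)=5 chase 'c': 5→0 ⇒ 1;  out=∅∪out(1)=∅
  fail(4) 'cbdb': from fail(3)=0 chase 'b': 0 ⇒ 0;  out={0}∪out(0)={0}
  fail(8) 'aacb': from fail(7)=1 chase 'b': 1 ⇒ 2;  out=∅∪out(2)=∅
  fail(9) 'aacba': from fail(8)=2 chase 'a': 2→0 ⇒ 5;  out=∅∪out(5)=∅
  fail(10) 'aacbab': from fail(9)=5 chase 'b': 5 ⇒ 11;  out={1}∪out(11)={1,2}

Run:
i=0 'c': node 0→1
i=1 'd': node 1→0 (via fail)
i=2 'a': node 0→5
i=3 'c': node 5→1 (via fail)
i=4 'a': node 1→5 (via fail)
i=5 'c': node 5→1 (via fail)
i=6 'c': node 1→1 (via fail)
i=7 'b': node 1→2
i=8 'd': node 2→3
i=9 'b': node 3→4  ** P0@[6:9]
i=10 'a': node 4→5 (via fail)
i=11 'c': node 5→1 (via fail)
i=12 'd': node 1→0 (via fail)
i=13 'a': node 0→5
i=14 'a': node 5→6
i=15 'c': node 6→7
i=16 'd': node 7→0 (via fail)
i=17 'a': node 0→5
i=18 'c': node 5→1 (via fail)
i=19 'b': node 1→2
i=20 'b': node 2→0 (via fail)
i=21 'd': node 0→0
i=22 'c': node 0→1
i=23 'a': node 1→5 (via fail)
i=24 'd': node 5→0 (via fail)
i=25 'd': node 0→0
i=26 'd': node 0→0
i=27 'a': node 0→5
i=28 'a': node 5→6
i=29 'c': node 6→7
i=30 'b': node 7→8
i=31 'a': node 8→9
i=32 'b': node 9→10  ** P1@[27:32],P2@[31:32]
i=33 'a': node 10→5 (via fail)
i=34 'b': node 5→11  ** P2@[33:34]
i=35 'b': node 11→0 (via fail)
i=36 'd': node 0→0
i=37 'c': node 0→1
i=38 'b': node 1→2
i=39 'd': node 2→3
i=40 'b': node 3→4  ** P0@[37:40]
i=41 'a': node 4→5 (via fail)
i=42 'b': node 5→11  ** P2@[41:42]
i=43 'c': node 11→1 (via fail)
i=44 'a': node 1→5 (via fail)
i=45 'd': node 5→0 (via fail)
i=46 'a': node 0→5
i=47 'a': node 5→6
i=48 'a': node 6→6 (via fail)
i=49 'a': node 6→6 (via fail)
i=50 'c': node 6→7
i=51 'b': node 7→8
i=52 'a': node 8→9
i=53 'b': node 9→10  ** P1@[48:53],P2@[52:53]

Result: [[9,0],[32,1],[32,2],[34,2],[40,0],[42,2],[53,1],[53,2]]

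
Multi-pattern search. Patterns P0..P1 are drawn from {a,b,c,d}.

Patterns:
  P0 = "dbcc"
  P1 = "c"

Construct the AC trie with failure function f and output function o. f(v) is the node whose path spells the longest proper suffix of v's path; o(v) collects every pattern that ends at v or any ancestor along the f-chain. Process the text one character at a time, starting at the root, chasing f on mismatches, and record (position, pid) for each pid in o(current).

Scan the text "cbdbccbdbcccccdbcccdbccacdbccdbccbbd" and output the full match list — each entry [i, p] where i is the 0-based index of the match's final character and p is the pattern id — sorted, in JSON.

Build automaton:
Trie (insert patterns):
  0='ε' goto c→5 d→1
  1='d' goto b→2
  2='db' goto c→3
  3='dbc' goto c→4
  4='dbcc' goto ·  [P0 ends]
  5='c' goto ·  [P1 ends]

BFS fail/out derivation:
  fail(1) 'd': from fail(0)=0 chase 'd': 0 ⇒ 0;  out=∅∪out(0)=∅
  fail(5) 'c': from fail(0)=0 chase 'c': 0 ⇒ 0;  out={1}∪out(0)={1}
  fail(2) 'db': from fail(1)=0 chase 'b': 0 ⇒ 0;  out=∅∪out(0)=∅
  fail(3) 'dbc': from fail(2)=0 chase 'c': 0 ⇒ 5;  out=∅∪out(5)={1}
  fail(4) 'dbcc': from fail(3)=5 chase 'c': 5→0 ⇒ 5;  out={0}∪out(5)={0,1}

Text stream:
[0] read 'c'  n0⇒n5  ** P1@[0:0]
[1] read 'b'  n5⇒n0 (via fail)
[2] read 'd'  n0⇒n1
[3] read 'b'  n1⇒n2
[4] read 'c'  n2⇒n3  ** P1@[4:4]
[5] read 'c'  n3⇒n4  ** P0@[2:5],P1@[5:5]
[6] read 'b'  n4⇒n0 (via fail)
[7] read 'd'  n0⇒n1
[8] read 'b'  n1⇒n2
[9] read 'c'  n2⇒n3  ** P1@[9:9]
[10] read 'c'  n3⇒n4  ** P0@[7:10],P1@[10:10]
[11] read 'c'  n4⇒n5 (via fail)  ** P1@[11:11]
[12] read 'c'  n5⇒n5 (via fail)  ** P1@[12:12]
[13] read 'c'  n5⇒n5 (via fail)  ** P1@[13:13]
[14] read 'd'  n5⇒n1 (via fail)
[15] read 'b'  n1⇒n2
[16] read 'c'  n2⇒n3  ** P1@[16:16]
[17] read 'c'  n3⇒n4  ** P0@[14:17],P1@[17:17]
[18] read 'c'  n4⇒n5 (via fail)  ** P1@[18:18]
[19] read 'd'  n5⇒n1 (via fail)
[20] read 'b'  n1⇒n2
[21] read 'c'  n2⇒n3  ** P1@[21:21]
[22] read 'c'  n3⇒n4  ** P0@[19:22],P1@[22:22]
[23] read 'a'  n4⇒n0 (via fail)
[24] read 'c'  n0⇒n5  ** P1@[24:24]
[25] read 'd'  n5⇒n1 (via fail)
[26] read 'b'  n1⇒n2
[27] read 'c'  n2⇒n3  ** P1@[27:27]
[28] read 'c'  n3⇒n4  ** P0@[25:28],P1@[28:28]
[29] read 'd'  n4⇒n1 (via fail)
[30] read 'b'  n1⇒n2
[31] read 'c'  n2⇒n3  ** P1@[31:31]
[32] read 'c'  n3⇒n4  ** P0@[29:32],P1@[32:32]
[33] read 'b'  n4⇒n0 (via fail)
[34] read 'b'  n0⇒n0
[35] read 'd'  n0⇒n1

Result: [[0,1],[4,1],[5,0],[5,1],[9,1],[10,0],[10,1],[11,1],[12,1],[13,1],[16,1],[17,0],[17,1],[18,1],[21,1],[22,0],[22,1],[24,1],[27,1],[28,0],[28,1],[31,1],[32,0],[32,1]]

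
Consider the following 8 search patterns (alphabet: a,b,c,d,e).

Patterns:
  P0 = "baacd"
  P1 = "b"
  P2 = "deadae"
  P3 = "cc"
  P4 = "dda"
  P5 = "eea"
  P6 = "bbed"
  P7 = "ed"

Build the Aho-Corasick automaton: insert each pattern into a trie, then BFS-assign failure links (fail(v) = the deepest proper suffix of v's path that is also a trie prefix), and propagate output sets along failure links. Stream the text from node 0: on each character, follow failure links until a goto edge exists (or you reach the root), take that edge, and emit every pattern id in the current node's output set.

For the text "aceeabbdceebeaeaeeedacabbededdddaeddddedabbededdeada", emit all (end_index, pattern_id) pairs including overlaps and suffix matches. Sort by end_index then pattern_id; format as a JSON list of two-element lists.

Construct AC machine:
Trie nodes:
  0='ε' goto b→1 c→12 d→6 e→16
  1='b' goto a→2 b→19  ←P1
  2='ba' goto a→3
  3='baa' goto c→4
  4='baac' goto d→5
  5='baacd' goto ·  ←P0
  6='d' goto d→14 e→7
  7='de' goto a→8
  8='dea' goto d→9
  9='dead' goto a→10
  10='deada' goto e→11
  11='deadae' goto ·  ←P2
  12='c' goto c→13
  13='cc' goto ·  ←P3
  14='dd' goto a→15
  15='dda' goto ·  ←P4
  16='e' goto d→22 e→17
  17='ee' goto a→18
  18='eea' goto ·  ←P5
  19='bb' goto e→20
  20='bbe' goto d→21
  21='bbed' goto ·  ←P6
  22='ed' goto ·  ←P7

BFS fail/out derivation:
  n1('b'): parent n0 fail=0; on 'b' 0 → fail=0;  out {1}∪∅={1}
  n6('d'): parent n0 fail=0; on 'd' 0 → fail=0;  out ∅∪∅=∅
  n12('c'): parent n0 fail=0; on 'c' 0 → fail=0;  out ∅∪∅=∅
  n16('e'): parent n0 fail=0; on 'e' 0 → fail=0;  out ∅∪∅=∅
  n2('ba'): parent n1 fail=0; on 'a' 0 → fail=0;  out ∅∪∅=∅
  n7('de'): parent n6 fail=0; on 'e' 0 → fail=16;  out ∅∪∅=∅
  n13('cc'): parent n12 fail=0; on 'c' 0 → fail=12;  out {3}∪∅={3}
  n14('dd'): parent n6 fail=0; on 'd' 0 → fail=6;  out ∅∪∅=∅
  n17('ee'): parent n16 fail=0; on 'e' 0 → fail=16;  out ∅∪∅=∅
  n19('bb'): parent n1 fail=0; on 'b' 0 → fail=1;  out ∅∪{1}={1}
  n22('ed'): parent n16 fail=0; on 'd' 0 → fail=6;  out {7}∪∅={7}
  n3('baa'): parent n2 fail=0; on 'a' 0 → fail=0;  out ∅∪∅=∅
  n8('dea'): parent n7 fail=16; on 'a' 16→0 → fail=0;  out ∅∪∅=∅
  n15('dda'): parent n14 fail=6; on 'a' 6→0 → fail=0;  out {4}∪∅={4}
  n18('eea'): parent n17 fail=16; on 'a' 16→0 → fail=0;  out {5}∪∅={5}
  n20('bbe'): parent n19 fail=1; on 'e' 1→0 → fail=16;  out ∅∪∅=∅
  n4('baac'): parent n3 fail=0; on 'c' 0 → fail=12;  out ∅∪∅=∅
  n9('dead'): parent n8 fail=0; on 'd' 0 → fail=6;  out ∅∪∅=∅
  n21('bbed'): parent n20 fail=16; on 'd' 16 → fail=22;  out {6}∪{7}={6,7}
  n5('baacd'): parent n4 fail=12; on 'd' 12→0 → fail=6;  out {0}∪∅={0}
  n10('deada'): parent n9 fail=6; on 'a' 6→0 → fail=0;  out ∅∪∅=∅
  n11('deadae'): parent n10 fail=0; on 'e' 0 → fail=16;  out {2}∪∅={2}

Text stream:
[0] read 'a'  n0⇒n0
[1] read 'c'  n0⇒n12
[2] read 'e'  n12⇒n16 (via fail)
[3] read 'e'  n16⇒n17
[4] read 'a'  n17⇒n18  emit P5@[2:4]
[5] read 'b'  n18⇒n1 (via fail)  emit P1@[5:5]
[6] read 'b'  n1⇒n19  emit P1@[6:6]
[7] read 'd'  n19⇒n6 (via fail)
[8] read 'c'  n6⇒n12 (via fail)
[9] read 'e'  n12⇒n16 (via fail)
[10] read 'e'  n16⇒n17
[11] read 'b'  n17⇒n1 (via fail)  emit P1@[11:11]
[12] read 'e'  n1⇒n16 (via fail)
[13] read 'a'  n16⇒n0 (via fail)
[14] read 'e'  n0⇒n16
[15] read 'a'  n16⇒n0 (via fail)
[16] read 'e'  n0⇒n16
[17] read 'e'  n16⇒n17
[18] read 'e'  n17⇒n17 (via fail)
[19] read 'd'  n17⇒n22 (via fail)  emit P7@[18:19]
[20] read 'a'  n22⇒n0 (via fail)
[21] read 'c'  n0⇒n12
[22] read 'a'  n12⇒n0 (via fail)
[23] read 'b'  n0⇒n1  emit P1@[23:23]
[24] read 'b'  n1⇒n19  emit P1@[24:24]
[25] read 'e'  n19⇒n20
[26] read 'd'  n20⇒n21  emit P6@[23:26],P7@[25:26]
[27] read 'e'  n21⇒n7 (via fail)
[28] read 'd'  n7⇒n22 (via fail)  emit P7@[27:28]
[29] read 'd'  n22⇒n14 (via fail)
[30] read 'd'  n14⇒n14 (via fail)
[31] read 'd'  n14⇒n14 (via fail)
[32] read 'a'  n14⇒n15  emit P4@[30:32]
[33] read 'e'  n15⇒n16 (via fail)
[34] read 'd'  n16⇒n22  emit P7@[33:34]
[35] read 'd'  n22⇒n14 (via fail)
[36] read 'd'  n14⇒n14 (via fail)
[37] read 'd'  n14⇒n14 (via fail)
[38] read 'e'  n14⇒n7 (via fail)
[39] read 'd'  n7⇒n22 (via fail)  emit P7@[38:39]
[40] read 'a'  n22⇒n0 (via fail)
[41] read 'b'  n0⇒n1  emit P1@[41:41]
[42] read 'b'  n1⇒n19  emit P1@[42:42]
[43] read 'e'  n19⇒n20
[44] read 'd'  n20⇒n21  emit P6@[41:44],P7@[43:44]
[45] read 'e'  n21⇒n7 (via fail)
[46] read 'd'  n7⇒n22 (via fail)  emit P7@[45:46]
[47] read 'd'  n22⇒n14 (via fail)
[48] read 'e'  n14⇒n7 (via fail)
[49] read 'a'  n7⇒n8
[50] read 'd'  n8⇒n9
[51] read 'a'  n9⇒n10

Result: [[4,5],[5,1],[6,1],[11,1],[19,7],[23,1],[24,1],[26,6],[26,7],[28,7],[32,4],[34,7],[39,7],[41,1],[42,1],[44,6],[44,7],[46,7]]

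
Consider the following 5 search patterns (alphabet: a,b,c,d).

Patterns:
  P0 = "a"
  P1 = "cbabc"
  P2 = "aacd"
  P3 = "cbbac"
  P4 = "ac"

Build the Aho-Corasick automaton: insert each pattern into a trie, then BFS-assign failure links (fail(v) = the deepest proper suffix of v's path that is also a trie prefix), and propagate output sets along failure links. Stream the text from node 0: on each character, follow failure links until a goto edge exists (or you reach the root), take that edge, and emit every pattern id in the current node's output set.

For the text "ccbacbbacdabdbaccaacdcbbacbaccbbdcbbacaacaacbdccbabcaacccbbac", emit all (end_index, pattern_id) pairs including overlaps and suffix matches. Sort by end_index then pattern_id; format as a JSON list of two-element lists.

Build automaton:
Trie nodes:
  n0 'ε': a→1 c→2
  n1 'a': a→7 c→13  [P0 ends]
  n2 'c': b→3
  n3 'cb': a→4 b→10
  n4 'cba': b→5
  n5 'cbab': c→6
  n6 'cbabc': ·  [P1 ends]
  n7 'aa': c→8
  n8 'aac': d→9
  n9 'aacd': ·  [P2 ends]
  n10 'cbb': a→11
  n11 'cbba': c→12
  n12 'cbbac': ·  [P3 ends]
  n13 'ac': ·  [P4 ends]

BFS fail/out derivation:
  fail(1) 'a': from fail(0)=0 chase 'a': 0 ⇒ 0;  out={0}∪out(0)={0}
  fail(2) 'c': from fail(0)=0 chase 'c': 0 ⇒ 0;  out=∅∪out(0)=∅
  fail(3) 'cb': from fail(2)=0 chase 'b': 0 ⇒ 0;  out=∅∪out(0)=∅
  fail(7) 'aa': from fail(1)=0 chase 'a': 0 ⇒ 1;  out=∅∪out(1)={0}
  fail(13) 'ac': from fail(1)=0 chase 'c': 0 ⇒ 2;  out={4}∪out(2)={4}
  fail(4) 'cba': from fail(3)=0 chase 'a': 0 ⇒ 1;  out=∅∪out(1)={0}
  fail(8) 'aac': from fail(7)=1 chase 'c': 1 ⇒ 13;  out=∅∪out(13)={4}
  fail(10) 'cbb': from fail(3)=0 chase 'b': 0 ⇒ 0;  out=∅∪out(0)=∅
  fail(5) 'cbab': from fail(4)=1 chase 'b': 1→0 ⇒ 0;  out=∅∪out(0)=∅
  fail(9) 'aacd': from fail(8)=13 chase 'd': 13→2→0 ⇒ 0;  out={2}∪out(0)={2}
  fail(11) 'cbba': from fail(10)=0 chase 'a': 0 ⇒ 1;  out=∅∪out(1)={0}
  fail(6) 'cbabc': from fail(5)=0 chase 'c': 0 ⇒ 2;  out={1}∪out(2)={1}
  fail(12) 'cbbac': from fail(11)=1 chase 'c': 1 ⇒ 13;  out={3}∪out(13)={3,4}

Text stream:
[0] read 'c'  n0⇒n2
[1] read 'c'  n2⇒n2 ·f
[2] read 'b'  n2⇒n3
[3] read 'a'  n3⇒n4  emit P0@[3:3]
[4] read 'c'  n4⇒n13 ·f  emit P4@[3:4]
[5] read 'b'  n13⇒n3 ·f
[6] read 'b'  n3⇒n10
[7] read 'a'  n10⇒n11  emit P0@[7:7]
[8] read 'c'  n11⇒n12  emit P3@[4:8],P4@[7:8]
[9] read 'd'  n12⇒n0 ·f
[10] read 'a'  n0⇒n1  emit P0@[10:10]
[11] read 'b'  n1⇒n0 ·f
[12] read 'd'  n0⇒n0
[13] read 'b'  n0⇒n0
[14] read 'a'  n0⇒n1  emit P0@[14:14]
[15] read 'c'  n1⇒n13  emit P4@[14:15]
[16] read 'c'  n13⇒n2 ·f
[17] read 'a'  n2⇒n1 ·f  emit P0@[17:17]
[18] read 'a'  n1⇒n7  emit P0@[18:18]
[19] read 'c'  n7⇒n8  emit P4@[18:19]
[20] read 'd'  n8⇒n9  emit P2@[17:20]
[21] read 'c'  n9⇒n2 ·f
[22] read 'b'  n2⇒n3
[23] read 'b'  n3⇒n10
[24] read 'a'  n10⇒n11  emit P0@[24:24]
[25] read 'c'  n11⇒n12  emit P3@[21:25],P4@[24:25]
[26] read 'b'  n12⇒n3 ·f
[27] read 'a'  n3⇒n4  emit P0@[27:27]
[28] read 'c'  n4⇒n13 ·f  emit P4@[27:28]
[29] read 'c'  n13⇒n2 ·f
[30] read 'b'  n2⇒n3
[31] read 'b'  n3⇒n10
[32] read 'd'  n10⇒n0 ·f
[33] read 'c'  n0⇒n2
[34] read 'b'  n2⇒n3
[35] read 'b'  n3⇒n10
[36] read 'a'  n10⇒n11  emit P0@[36:36]
[37] read 'c'  n11⇒n12  emit P3@[33:37],P4@[36:37]
[38] read 'a'  n12⇒n1 ·f  emit P0@[38:38]
[39] read 'a'  n1⇒n7  emit P0@[39:39]
[40] read 'c'  n7⇒n8  emit P4@[39:40]
[41] read 'a'  n8⇒n1 ·f  emit P0@[41:41]
[42] read 'a'  n1⇒n7  emit P0@[42:42]
[43] read 'c'  n7⇒n8  emit P4@[42:43]
[44] read 'b'  n8⇒n3 ·f
[45] read 'd'  n3⇒n0 ·f
[46] read 'c'  n0⇒n2
[47] read 'c'  n2⇒n2 ·f
[48] read 'b'  n2⇒n3
[49] read 'a'  n3⇒n4  emit P0@[49:49]
[50] read 'b'  n4⇒n5
[51] read 'c'  n5⇒n6  emit P1@[47:51]
[52] read 'a'  n6⇒n1 ·f  emit P0@[52:52]
[53] read 'a'  n1⇒n7  emit P0@[53:53]
[54] read 'c'  n7⇒n8  emit P4@[53:54]
[55] read 'c'  n8⇒n2 ·f
[56] read 'c'  n2⇒n2 ·f
[57] read 'b'  n2⇒n3
[58] read 'b'  n3⇒n10
[59] read 'a'  n10⇒n11  emit P0@[59:59]
[60] read 'c'  n11⇒n12  emit P3@[56:60],P4@[59:60]

All matches (sorted): [[3,0],[4,4],[7,0],[8,3],[8,4],[10,0],[14,0],[15,4],[17,0],[18,0],[19,4],[20,2],[24,0],[25,3],[25,4],[27,0],[28,4],[36,0],[37,3],[37,4],[38,0],[39,0],[40,4],[41,0],[42,0],[43,4],[49,0],[51,1],[52,0],[53,0],[54,4],[59,0],[60,3],[60,4]]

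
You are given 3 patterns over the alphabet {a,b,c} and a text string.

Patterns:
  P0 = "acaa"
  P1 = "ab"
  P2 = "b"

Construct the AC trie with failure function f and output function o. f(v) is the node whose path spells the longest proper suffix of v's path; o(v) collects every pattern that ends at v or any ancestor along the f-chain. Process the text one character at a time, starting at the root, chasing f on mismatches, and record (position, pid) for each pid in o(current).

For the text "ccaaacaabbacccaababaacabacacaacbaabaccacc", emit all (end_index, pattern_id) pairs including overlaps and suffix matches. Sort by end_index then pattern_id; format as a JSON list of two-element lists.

Build automaton:
Trie nodes:
  0='ε' goto a→1 b→6
  1='a' goto b→5 c→2
  2='ac' goto a→3
  3='aca' goto a→4
  4='acaa' goto ·  ←P0
  5='ab' goto ·  ←P1
  6='b' goto ·  ←P2

BFS fail/out derivation:
  n1('a'): parent n0 fail=0; on 'a' 0 → fail=0;  out ∅∪∅=∅
  n6('b'): parent n0 fail=0; on 'b' 0 → fail=0;  out {2}∪∅={2}
  n2('ac'): parent n1 fail=0; on 'c' 0 → fail=0;  out ∅∪∅=∅
  n5('ab'): parent n1 fail=0; on 'b' 0 → fail=6;  out {1}∪{2}={1,2}
  n3('aca'): parent n2 fail=0; on 'a' 0 → fail=1;  out ∅∪∅=∅
  n4('acaa'): parent n3 fail=1; on 'a' 1→0 → fail=1;  out {0}∪∅={0}

Run:
i=0 'c': node 0→0
i=1 'c': node 0→0
i=2 'a': node 0→1
i=3 'a': node 1→1 ·f
i=4 'a': node 1→1 ·f
i=5 'c': node 1→2
i=6 'a': node 2→3
i=7 'a': node 3→4  emit P0@[4:7]
i=8 'b': node 4→5 ·f  emit P1@[7:8],P2@[8:8]
i=9 'b': node 5→6 ·f  emit P2@[9:9]
i=10 'a': node 6→1 ·f
i=11 'c': node 1→2
i=12 'c': node 2→0 ·f
i=13 'c': node 0→0
i=14 'a': node 0→1
i=15 'a': node 1→1 ·f
i=16 'b': node 1→5  emit P1@[15:16],P2@[16:16]
i=17 'a': node 5→1 ·f
i=18 'b': node 1→5  emit P1@[17:18],P2@[18:18]
i=19 'a': node 5→1 ·f
i=20 'a': node 1→1 ·f
i=21 'c': node 1→2
i=22 'a': node 2→3
i=23 'b': node 3→5 ·f  emit P1@[22:23],P2@[23:23]
i=24 'a': node 5→1 ·f
i=25 'c': node 1→2
i=26 'a': node 2→3
i=27 'c': node 3→2 ·f
i=28 'a': node 2→3
i=29 'a': node 3→4  emit P0@[26:29]
i=30 'c': node 4→2 ·f
i=31 'b': node 2→6 ·f  emit P2@[31:31]
i=32 'a': node 6→1 ·f
i=33 'a': node 1→1 ·f
i=34 'b': node 1→5  emit P1@[33:34],P2@[34:34]
i=35 'a': node 5→1 ·f
i=36 'c': node 1→2
i=37 'c': node 2→0 ·f
i=38 'a': node 0→1
i=39 'c': node 1→2
i=40 'c': node 2→0 ·f

Result: [[7,0],[8,1],[8,2],[9,2],[16,1],[16,2],[18,1],[18,2],[23,1],[23,2],[29,0],[31,2],[34,1],[34,2]]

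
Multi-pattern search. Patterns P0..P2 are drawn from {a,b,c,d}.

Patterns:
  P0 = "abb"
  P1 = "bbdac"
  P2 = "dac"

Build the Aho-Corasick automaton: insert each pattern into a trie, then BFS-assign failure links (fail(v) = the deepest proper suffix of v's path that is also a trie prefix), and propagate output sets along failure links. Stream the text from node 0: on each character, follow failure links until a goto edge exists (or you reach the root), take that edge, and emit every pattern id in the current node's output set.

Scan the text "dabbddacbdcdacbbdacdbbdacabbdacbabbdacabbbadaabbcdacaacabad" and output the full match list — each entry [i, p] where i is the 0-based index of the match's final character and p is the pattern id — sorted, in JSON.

Build automaton:
Trie nodes:
  n0 'ε': a→1 b→4 d→9
  n1 'a': b→2
  n2 'ab': b→3
  n3 'abb': ·  ←P0
  n4 'b': b→5
  n5 'bb': d→6
  n6 'bbd': a→7
  n7 'bbda': c→8
  n8 'bbdac': ·  ←P1
  n9 'd': a→10
  n10 'da': c→11
  n11 'dac': ·  ←P2

Failure links (BFS by depth):
  fail(1) 'a': from fail(0)=0 chase 'a': 0 ⇒ 0;  out=∅∪out(0)=∅
  fail(4) 'b': from fail(0)=0 chase 'b': 0 ⇒ 0;  out=∅∪out(0)=∅
  fail(9) 'd': from fail(0)=0 chase 'd': 0 ⇒ 0;  out=∅∪out(0)=∅
  fail(2) 'ab': from fail(1)=0 chase 'b': 0 ⇒ 4;  out=∅∪out(4)=∅
  fail(5) 'bb': from fail(4)=0 chase 'b': 0 ⇒ 4;  out=∅∪out(4)=∅
  fail(10) 'da': from fail(9)=0 chase 'a': 0 ⇒ 1;  out=∅∪out(1)=∅
  fail(3) 'abb': from fail(2)=4 chase 'b': 4 ⇒ 5;  out={0}∪out(5)={0}
  fail(6) 'bbd': from fail(5)=4 chase 'd': 4→0 ⇒ 9;  out=∅∪out(9)=∅
  fail(11) 'dac': from fail(10)=1 chase 'c': 1→0 ⇒ 0;  out={2}∪out(0)={2}
  fail(7) 'bbda': from fail(6)=9 chase 'a': 9 ⇒ 10;  out=∅∪out(10)=∅
  fail(8) 'bbdac': from fail(7)=10 chase 'c': 10 ⇒ 11;  out={1}∪out(11)={1,2}

Scan:
i=0 'd': node 0→9
i=1 'a': node 9→10
i=2 'b': node 10→2 (fail-walked)
i=3 'b': node 2→3  → match P0@[1:3]
i=4 'd': node 3→6 (fail-walked)
i=5 'd': node 6→9 (fail-walked)
i=6 'a': node 9→10
i=7 'c': node 10→11  → match P2@[5:7]
i=8 'b': node 11→4 (fail-walked)
i=9 'd': node 4→9 (fail-walked)
i=10 'c': node 9→0 (fail-walked)
i=11 'd': node 0→9
i=12 'a': node 9→10
i=13 'c': node 10→11  → match P2@[11:13]
i=14 'b': node 11→4 (fail-walked)
i=15 'b': node 4→5
i=16 'd': node 5→6
i=17 'a': node 6→7
i=18 'c': node 7→8  → match P1@[14:18],P2@[16:18]
i=19 'd': node 8→9 (fail-walked)
i=20 'b': node 9→4 (fail-walked)
i=21 'b': node 4→5
i=22 'd': node 5→6
i=23 'a': node 6→7
i=24 'c': node 7→8  → match P1@[20:24],P2@[22:24]
i=25 'a': node 8→1 (fail-walked)
i=26 'b': node 1→2
i=27 'b': node 2→3  → match P0@[25:27]
i=28 'd': node 3→6 (fail-walked)
i=29 'a': node 6→7
i=30 'c': node 7→8  → match P1@[26:30],P2@[28:30]
i=31 'b': node 8→4 (fail-walked)
i=32 'a': node 4→1 (fail-walked)
i=33 'b': node 1→2
i=34 'b': node 2→3  → match P0@[32:34]
i=35 'd': node 3→6 (fail-walked)
i=36 'a': node 6→7
i=37 'c': node 7→8  → match P1@[33:37],P2@[35:37]
i=38 'a': node 8→1 (fail-walked)
i=39 'b': node 1→2
i=40 'b': node 2→3  → match P0@[38:40]
i=41 'b': node 3→5 (fail-walked)
i=42 'a': node 5→1 (fail-walked)
i=43 'd': node 1→9 (fail-walked)
i=44 'a': node 9→10
i=45 'a': node 10→1 (fail-walked)
i=46 'b': node 1→2
i=47 'b': node 2→3  → match P0@[45:47]
i=48 'c': node 3→0 (fail-walked)
i=49 'd': node 0→9
i=50 'a': node 9→10
i=51 'c': node 10→11  → match P2@[49:51]
i=52 'a': node 11→1 (fail-walked)
i=53 'a': node 1→1 (fail-walked)
i=54 'c': node 1→0 (fail-walked)
i=55 'a': node 0→1
i=56 'b': node 1→2
i=57 'a': node 2→1 (fail-walked)
i=58 'd': node 1→9 (fail-walked)

Matches: [[3,0],[7,2],[13,2],[18,1],[18,2],[24,1],[24,2],[27,0],[30,1],[30,2],[34,0],[37,1],[37,2],[40,0],[47,0],[51,2]]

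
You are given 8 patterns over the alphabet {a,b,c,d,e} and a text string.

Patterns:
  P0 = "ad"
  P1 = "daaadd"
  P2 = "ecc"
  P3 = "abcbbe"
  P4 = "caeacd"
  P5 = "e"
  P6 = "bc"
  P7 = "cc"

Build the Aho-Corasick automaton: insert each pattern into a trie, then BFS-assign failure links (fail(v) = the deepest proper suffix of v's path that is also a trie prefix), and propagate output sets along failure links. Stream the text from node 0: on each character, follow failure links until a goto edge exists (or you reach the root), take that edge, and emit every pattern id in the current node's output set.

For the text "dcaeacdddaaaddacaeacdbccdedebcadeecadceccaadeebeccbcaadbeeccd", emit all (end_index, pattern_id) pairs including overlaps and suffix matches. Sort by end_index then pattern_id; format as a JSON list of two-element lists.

Build:
Trie nodes:
  0='ε' goto a→1 b→23 c→17 d→3 e→9
  1='a' goto b→12 d→2
  2='ad' goto ·  [P0 ends]
  3='d' goto a→4
  4='da' goto a→5
  5='daa' goto a→6
  6='daaa' goto d→7
  7='daaad' goto d→8
  8='daaadd' goto ·  [P1 ends]
  9='e' goto c→10  [P5 ends]
  10='ec' goto c→11
  11='ecc' goto ·  [P2 ends]
  12='ab' goto c→13
  13='abc' goto b→14
  14='abcb' goto b→15
  15='abcbb' goto e→16
  16='abcbbe' goto ·  [P3 ends]
  17='c' goto a→18 c→25
  18='ca' goto e→19
  19='cae' goto a→20
  20='caea' goto c→21
  21='caeac' goto d→22
  22='caeacd' goto ·  [P4 ends]
  23='b' goto c→24
  24='bc' goto ·  [P6 ends]
  25='cc' goto ·  [P7 ends]

BFS fail/out derivation:
  n1('a'): parent n0 fail=0; on 'a' 0 → fail=0;  out ∅∪∅=∅
  n3('d'): parent n0 fail=0; on 'd' 0 → fail=0;  out ∅∪∅=∅
  n9('e'): parent n0 fail=0; on 'e' 0 → fail=0;  out {5}∪∅={5}
  n17('c'): parent n0 fail=0; on 'c' 0 → fail=0;  out ∅∪∅=∅
  n23('b'): parent n0 fail=0; on 'b' 0 → fail=0;  out ∅∪∅=∅
  n2('ad'): parent n1 fail=0; on 'd' 0 → fail=3;  out {0}∪∅={0}
  n4('da'): parent n3 fail=0; on 'a' 0 → fail=1;  out ∅∪∅=∅
  n10('ec'): parent n9 fail=0; on 'c' 0 → fail=17;  out ∅∪∅=∅
  n12('ab'): parent n1 fail=0; on 'b' 0 → fail=23;  out ∅∪∅=∅
  n18('ca'): parent n17 fail=0; on 'a' 0 → fail=1;  out ∅∪∅=∅
  n24('bc'): parent n23 fail=0; on 'c' 0 → fail=17;  out {6}∪∅={6}
  n25('cc'): parent n17 fail=0; on 'c' 0 → fail=17;  out {7}∪∅={7}
  n5('daa'): parent n4 fail=1; on 'a' 1→0 → fail=1;  out ∅∪∅=∅
  n11('ecc'): parent n10 fail=17; on 'c' 17 → fail=25;  out {2}∪{7}={2,7}
  n13('abc'): parent n12 fail=23; on 'c' 23 → fail=24;  out ∅∪{6}={6}
  n19('cae'): parent n18 fail=1; on 'e' 1→0 → fail=9;  out ∅∪{5}={5}
  n6('daaa'): parent n5 fail=1; on 'a' 1→0 → fail=1;  out ∅∪∅=∅
  n14('abcb'): parent n13 fail=24; on 'b' 24→17→0 → fail=23;  out ∅∪∅=∅
  n20('caea'): parent n19 fail=9; on 'a' 9→0 → fail=1;  out ∅∪∅=∅
  n7('daaad'): parent n6 fail=1; on 'd' 1 → fail=2;  out ∅∪{0}={0}
  n15('abcbb'): parent n14 fail=23; on 'b' 23→0 → fail=23;  out ∅∪∅=∅
  n21('caeac'): parent n20 fail=1; on 'c' 1→0 → fail=17;  out ∅∪∅=∅
  n8('daaadd'): parent n7 fail=2; on 'd' 2→3→0 → fail=3;  out {1}∪∅={1}
  n16('abcbbe'): parent n15 fail=23; on 'e' 23→0 → fail=9;  out {3}∪{5}={3,5}
  n22('caeacd'): parent n21 fail=17; on 'd' 17→0 → fail=3;  out {4}∪∅={4}

Text stream:
i=0 'd': node 0→3
i=1 'c': node 3→17 ·f
i=2 'a': node 17→18
i=3 'e': node 18→19  ** P5@[3:3]
i=4 'a': node 19→20
i=5 'c': node 20→21
i=6 'd': node 21→22  ** P4@[1:6]
i=7 'd': node 22→3 ·f
i=8 'd': node 3→3 ·f
i=9 'a': node 3→4
i=10 'a': node 4→5
i=11 'a': node 5→6
i=12 'd': node 6→7  ** P0@[11:12]
i=13 'd': node 7→8  ** P1@[8:13]
i=14 'a': node 8→4 ·f
i=15 'c': node 4→17 ·f
i=16 'a': node 17→18
i=17 'e': node 18→19  ** P5@[17:17]
i=18 'a': node 19→20
i=19 'c': node 20→21
i=20 'd': node 21→22  ** P4@[15:20]
i=21 'b': node 22→23 ·f
i=22 'c': node 23→24  ** P6@[21:22]
i=23 'c': node 24→25 ·f  ** P7@[22:23]
i=24 'd': node 25→3 ·f
i=25 'e': node 3→9 ·f  ** P5@[25:25]
i=26 'd': node 9→3 ·f
i=27 'e': node 3→9 ·f  ** P5@[27:27]
i=28 'b': node 9→23 ·f
i=29 'c': node 23→24  ** P6@[28:29]
i=30 'a': node 24→18 ·f
i=31 'd': node 18→2 ·f  ** P0@[30:31]
i=32 'e': node 2→9 ·f  ** P5@[32:32]
i=33 'e': node 9→9 ·f  ** P5@[33:33]
i=34 'c': node 9→10
i=35 'a': node 10→18 ·f
i=36 'd': node 18→2 ·f  ** P0@[35:36]
i=37 'c': node 2→17 ·f
i=38 'e': node 17→9 ·f  ** P5@[38:38]
i=39 'c': node 9→10
i=40 'c': node 10→11  ** P2@[38:40],P7@[39:40]
i=41 'a': node 11→18 ·f
i=42 'a': node 18→1 ·f
i=43 'd': node 1→2  ** P0@[42:43]
i=44 'e': node 2→9 ·f  ** P5@[44:44]
i=45 'e': node 9→9 ·f  ** P5@[45:45]
i=46 'b': node 9→23 ·f
i=47 'e': node 23→9 ·f  ** P5@[47:47]
i=48 'c': node 9→10
i=49 'c': node 10→11  ** P2@[47:49],P7@[48:49]
i=50 'b': node 11→23 ·f
i=51 'c': node 23→24  ** P6@[50:51]
i=52 'a': node 24→18 ·f
i=53 'a': node 18→1 ·f
i=54 'd': node 1→2  ** P0@[53:54]
i=55 'b': node 2→23 ·f
i=56 'e': node 23→9 ·f  ** P5@[56:56]
i=57 'e': node 9→9 ·f  ** P5@[57:57]
i=58 'c': node 9→10
i=59 'c': node 10→11  ** P2@[57:59],P7@[58:59]
i=60 'd': node 11→3 ·f

Matches: [[3,5],[6,4],[12,0],[13,1],[17,5],[20,4],[22,6],[23,7],[25,5],[27,5],[29,6],[31,0],[32,5],[33,5],[36,0],[38,5],[40,2],[40,7],[43,0],[44,5],[45,5],[47,5],[49,2],[49,7],[51,6],[54,0],[56,5],[57,5],[59,2],[59,7]]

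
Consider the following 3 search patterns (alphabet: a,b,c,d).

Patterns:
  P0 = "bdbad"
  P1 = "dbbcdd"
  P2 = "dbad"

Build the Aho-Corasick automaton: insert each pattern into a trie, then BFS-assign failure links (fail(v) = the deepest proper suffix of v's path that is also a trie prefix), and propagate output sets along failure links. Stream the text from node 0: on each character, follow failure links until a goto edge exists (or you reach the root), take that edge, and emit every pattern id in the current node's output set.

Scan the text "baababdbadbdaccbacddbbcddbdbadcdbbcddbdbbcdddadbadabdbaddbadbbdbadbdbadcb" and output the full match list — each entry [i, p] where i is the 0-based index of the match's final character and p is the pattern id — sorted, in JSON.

Build:
Trie (insert patterns):
  0='ε' goto b→1 d→6
  1='b' goto d→2
  2='bd' goto b→3
  3='bdb' goto a→4
  4='bdba' goto d→5
  5='bdbad' goto ·  [P0 ends]
  6='d' goto b→7
  7='db' goto a→12 b→8
  8='dbb' goto c→9
  9='dbbc' goto d→10
  10='dbbcd' goto d→11
  11='dbbcdd' goto ·  [P1 ends]
  12='dba' goto d→13
  13='dbad' goto ·  [P2 ends]

BFS fail/out derivation:
  n1('b'): parent n0 fail=0; on 'b' 0 → fail=0;  out ∅∪∅=∅
  n6('d'): parent n0 fail=0; on 'd' 0 → fail=0;  out ∅∪∅=∅
  n2('bd'): parent n1 fail=0; on 'd' 0 → fail=6;  out ∅∪∅=∅
  n7('db'): parent n6 fail=0; on 'b' 0 → fail=1;  out ∅∪∅=∅
  n3('bdb'): parent n2 fail=6; on 'b' 6 → fail=7;  out ∅∪∅=∅
  n8('dbb'): parent n7 fail=1; on 'b' 1→0 → fail=1;  out ∅∪∅=∅
  n12('dba'): parent n7 fail=1; on 'a' 1→0 → fail=0;  out ∅∪∅=∅
  n4('bdba'): parent n3 fail=7; on 'a' 7 → fail=12;  out ∅∪∅=∅
  n9('dbbc'): parent n8 fail=1; on 'c' 1→0 → fail=0;  out ∅∪∅=∅
  n13('dbad'): parent n12 fail=0; on 'd' 0 → fail=6;  out {2}∪∅={2}
  n5('bdbad'): parent n4 fail=12; on 'd' 12 → fail=13;  out {0}∪{2}={0,2}
  n10('dbbcd'): parent n9 fail=0; on 'd' 0 → fail=6;  out ∅∪∅=∅
  n11('dbbcdd'): parent n10 fail=6; on 'd' 6→0 → fail=6;  out {1}∪∅={1}

Text stream:
i=0 'b': node 0→1
i=1 'a': node 1→0 (via fail)
i=2 'a': node 0→0
i=3 'b': node 0→1
i=4 'a': node 1→0 (via fail)
i=5 'b': node 0→1
i=6 'd': node 1→2
i=7 'b': node 2→3
i=8 'a': node 3→4
i=9 'd': node 4→5  ** P0@[5:9],P2@[6:9]
i=10 'b': node 5→7 (via fail)
i=11 'd': node 7→2 (via fail)
i=12 'a': node 2→0 (via fail)
i=13 'c': node 0→0
i=14 'c': node 0→0
i=15 'b': node 0→1
i=16 'a': node 1→0 (via fail)
i=17 'c': node 0→0
i=18 'd': node 0→6
i=19 'd': node 6→6 (via fail)
i=20 'b': node 6→7
i=21 'b': node 7→8
i=22 'c': node 8→9
i=23 'd': node 9→10
i=24 'd': node 10→11  ** P1@[19:24]
i=25 'b': node 11→7 (via fail)
i=26 'd': node 7→2 (via fail)
i=27 'b': node 2→3
i=28 'a': node 3→4
i=29 'd': node 4→5  ** P0@[25:29],P2@[26:29]
i=30 'c': node 5→0 (via fail)
i=31 'd': node 0→6
i=32 'b': node 6→7
i=33 'b': node 7→8
i=34 'c': node 8→9
i=35 'd': node 9→10
i=36 'd': node 10→11  ** P1@[31:36]
i=37 'b': node 11→7 (via fail)
i=38 'd': node 7→2 (via fail)
i=39 'b': node 2→3
i=40 'b': node 3→8 (via fail)
i=41 'c': node 8→9
i=42 'd': node 9→10
i=43 'd': node 10→11  ** P1@[38:43]
i=44 'd': node 11→6 (via fail)
i=45 'a': node 6→0 (via fail)
i=46 'd': node 0→6
i=47 'b': node 6→7
i=48 'a': node 7→12
i=49 'd': node 12→13  ** P2@[46:49]
i=50 'a': node 13→0 (via fail)
i=51 'b': node 0→1
i=52 'd': node 1→2
i=53 'b': node 2→3
i=54 'a': node 3→4
i=55 'd': node 4→5  ** P0@[51:55],P2@[52:55]
i=56 'd': node 5→6 (via fail)
i=57 'b': node 6→7
i=58 'a': node 7→12
i=59 'd': node 12→13  ** P2@[56:59]
i=60 'b': node 13→7 (via fail)
i=61 'b': node 7→8
i=62 'd': node 8→2 (via fail)
i=63 'b': node 2→3
i=64 'a': node 3→4
i=65 'd': node 4→5  ** P0@[61:65],P2@[62:65]
i=66 'b': node 5→7 (via fail)
i=67 'd': node 7→2 (via fail)
i=68 'b': node 2→3
i=69 'a': node 3→4
i=70 'd': node 4→5  ** P0@[66:70],P2@[67:70]
i=71 'c': node 5→0 (via fail)
i=72 'b': node 0→1

Matches: [[9,0],[9,2],[24,1],[29,0],[29,2],[36,1],[43,1],[49,2],[55,0],[55,2],[59,2],[65,0],[65,2],[70,0],[70,2]]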